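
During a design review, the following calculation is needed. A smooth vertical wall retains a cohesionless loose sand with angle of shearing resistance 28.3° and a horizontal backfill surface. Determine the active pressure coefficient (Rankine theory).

0.357

K_a = tan²(45° − φ/2) = tan²(30.85°) = 0.3568.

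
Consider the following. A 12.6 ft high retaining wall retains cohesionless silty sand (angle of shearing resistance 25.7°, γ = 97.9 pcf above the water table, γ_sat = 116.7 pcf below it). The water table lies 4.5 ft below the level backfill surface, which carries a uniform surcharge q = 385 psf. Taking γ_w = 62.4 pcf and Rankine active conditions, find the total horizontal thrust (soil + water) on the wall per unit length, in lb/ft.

K_a = tan²(45° − φ/2) = 0.3950.
γ' = 116.7 − 62.4 = 54.30 pcf. h₂ = H − d_w = 8.1 ft.
σ'_h: at surface K_a·q = 152.1; at WT K_a(q+γd_w) = 326.1; at base K_a(q+γd_w+γ'h₂) = 499.9 psf.
P₁ = ½(152.1+326.1)×4.5 = 1076; P₂ = ½(326.1+499.9)×8.1 = 3345; P_w = ½γ_w h₂² = 2047.
Total = 1076+3345+2047 = 6468 lb/ft.

6470 lb/ft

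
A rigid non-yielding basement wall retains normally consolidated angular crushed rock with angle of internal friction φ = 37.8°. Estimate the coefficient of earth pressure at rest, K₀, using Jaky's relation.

0.387

K₀ = 1 − sin φ' = 1 − sin 37.8° = 0.3871.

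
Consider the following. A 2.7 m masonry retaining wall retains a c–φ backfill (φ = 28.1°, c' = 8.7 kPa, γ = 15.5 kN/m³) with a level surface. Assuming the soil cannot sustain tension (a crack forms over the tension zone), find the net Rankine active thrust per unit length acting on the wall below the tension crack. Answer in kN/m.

1.91 kN/m

K_a = 0.3596; √K_a = 0.5997.
Tension-crack depth z_c = 2c/(γ√K_a) = 2×8.7/(15.5×0.5997) = 1.872 m.
σ_a at base = K_a γ H − 2c√K_a = 0.3596×15.5×2.7 − 2×8.7×0.5997 = 4.615 kPa.
P_a = ½ × 4.615 × (H − z_c) = 0.5×4.615×0.8280 = 1.911 kN/m.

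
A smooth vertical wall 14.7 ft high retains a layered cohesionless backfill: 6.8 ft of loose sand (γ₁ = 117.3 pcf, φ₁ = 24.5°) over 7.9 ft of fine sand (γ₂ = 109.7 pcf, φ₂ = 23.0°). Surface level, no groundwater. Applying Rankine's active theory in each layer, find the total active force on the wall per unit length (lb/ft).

K_a1 = tan²(45°−24.5°/2) = 0.4137; K_a2 = tan²(45°−23.0°/2) = 0.4381.
Layer 1: σ at base = K_a1 γ₁ h₁ = 330.0 psf; P₁ = ½×330.0×6.8 = 1122.
Layer 2: σ_v at top = γ₁h₁ = 797.6; σ_h top = K_a2×797.6 = 349.4; σ_h base = K_a2×(797.6+109.7×7.9) = 729.1.
P₂ = ½(349.4+729.1)×7.9 = 4260. Total P_a = 1122+4260 = 5382 lb/ft.

5380 lb/ft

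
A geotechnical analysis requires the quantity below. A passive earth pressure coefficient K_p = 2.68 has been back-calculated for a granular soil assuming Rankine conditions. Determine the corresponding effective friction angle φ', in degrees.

27.2°

K_p = (1+sin φ)/(1−sin φ) ⇒ sin φ = (K_p − 1)/(K_p + 1) = 0.4565.
φ = arcsin(0.4565) = 27.16°.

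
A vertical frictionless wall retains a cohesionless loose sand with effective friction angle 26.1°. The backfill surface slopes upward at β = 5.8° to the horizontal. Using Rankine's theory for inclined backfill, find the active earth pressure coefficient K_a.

0.396

K_a = cos β · (cos β − √(cos²β − cos²φ)) / (cos β + √(cos²β − cos²φ)).
cos β = 0.9949, cos φ = 0.8980, √(cos²β − cos²φ) = 0.4282.
K_a = 0.9949 × (0.9949 − 0.4282)/(0.9949 + 0.4282) = 0.3962.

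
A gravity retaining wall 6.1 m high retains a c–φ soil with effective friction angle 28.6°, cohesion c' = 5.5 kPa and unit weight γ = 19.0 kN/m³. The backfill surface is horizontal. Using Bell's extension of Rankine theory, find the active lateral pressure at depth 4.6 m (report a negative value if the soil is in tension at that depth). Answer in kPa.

K_a = (1 − sin φ)/(1 + sin φ) = 0.3525.
σ_a = K_a γ z − 2c√K_a = 0.3525×19.0×4.6 − 2×5.5×0.5938 = 24.28 kPa.

24.3 kPa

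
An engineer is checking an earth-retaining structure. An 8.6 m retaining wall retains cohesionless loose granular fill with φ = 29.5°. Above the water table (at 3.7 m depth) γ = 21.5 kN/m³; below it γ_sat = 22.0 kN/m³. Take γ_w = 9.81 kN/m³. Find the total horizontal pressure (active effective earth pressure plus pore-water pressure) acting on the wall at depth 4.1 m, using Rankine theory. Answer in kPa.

32.6 kPa

K_a = (1 − sin φ)/(1 + sin φ) = 0.3401.
γ' = 22.0 − 9.81 = 12.19 kN/m³.
Effective vertical stress at 4.1 m: σ'_v = 21.5×3.7 + 12.19×0.400 = 84.43 kPa.
σ'_h = K_a σ'_v = 0.3401 × 84.43 = 28.71 kPa; u = γ_w × 0.400 = 3.924 kPa.
Total σ_h = 28.71 + 3.924 = 32.64 kPa.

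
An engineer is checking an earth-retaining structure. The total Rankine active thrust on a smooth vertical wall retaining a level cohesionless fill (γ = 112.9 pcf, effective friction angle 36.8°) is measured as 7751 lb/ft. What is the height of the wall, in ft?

K_a = 0.2508. P_a = ½ K_a γ H² ⇒ H = √(2P_a/(K_a γ)).
H = √(2×7751/(0.2508×112.9)) = 23.40 ft.

23.4 ft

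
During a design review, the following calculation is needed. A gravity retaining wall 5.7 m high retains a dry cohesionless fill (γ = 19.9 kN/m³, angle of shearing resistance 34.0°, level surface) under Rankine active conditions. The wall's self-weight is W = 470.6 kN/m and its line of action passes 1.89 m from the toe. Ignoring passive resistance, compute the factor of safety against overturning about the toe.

K_a = tan²(45° − 34.0°/2) = 0.2827.
P_a = ½K_aγH² = 0.5×0.2827×19.9×5.7² = 91.39 kN/m, acting at H/3 = 1.900 m above the base.
Overturning moment M_o = P_a × H/3 = 91.39 × 1.900 = 173.7.
Resisting moment M_r = W × 1.89 = 470.6 × 1.89 = 889.4.
FS_overturning = M_r/M_o = 889.4/173.7 = 5.122.

5.12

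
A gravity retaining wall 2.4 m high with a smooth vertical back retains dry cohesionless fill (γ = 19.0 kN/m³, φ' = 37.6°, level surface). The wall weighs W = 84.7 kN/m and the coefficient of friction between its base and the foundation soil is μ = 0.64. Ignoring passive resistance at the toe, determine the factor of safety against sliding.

K_a = tan²(45° − 37.6°/2) = 0.2421.
P_a = ½K_aγH² = 0.5×0.2421×19.0×2.4² = 13.25 kN/m, acting at H/3 = 0.8000 m above the base.
FS_sliding = μW / P_a = 0.64×84.7 / 13.25 = 4.091.

4.09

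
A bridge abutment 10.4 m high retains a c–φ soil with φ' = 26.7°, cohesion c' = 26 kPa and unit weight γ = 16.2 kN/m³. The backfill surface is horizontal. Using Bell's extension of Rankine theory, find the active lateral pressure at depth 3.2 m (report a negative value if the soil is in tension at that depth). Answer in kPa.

K_a = (1 − sin φ)/(1 + sin φ) = 0.3800.
σ_a = K_a γ z − 2c√K_a = 0.3800×16.2×3.2 − 2×26×0.6164 = -12.36 kPa.

-12.4 kPa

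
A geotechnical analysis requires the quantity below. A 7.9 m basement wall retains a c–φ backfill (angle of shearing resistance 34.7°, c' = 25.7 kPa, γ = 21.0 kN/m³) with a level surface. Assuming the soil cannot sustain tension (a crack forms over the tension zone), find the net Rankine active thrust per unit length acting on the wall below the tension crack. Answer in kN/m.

K_a = 0.2745; √K_a = 0.5239.
Tension-crack depth z_c = 2c/(γ√K_a) = 2×25.7/(21.0×0.5239) = 4.672 m.
σ_a at base = K_a γ H − 2c√K_a = 0.2745×21.0×7.9 − 2×25.7×0.5239 = 18.61 kPa.
P_a = ½ × 18.61 × (H − z_c) = 0.5×18.61×3.228 = 30.03 kN/m.

30.0 kN/m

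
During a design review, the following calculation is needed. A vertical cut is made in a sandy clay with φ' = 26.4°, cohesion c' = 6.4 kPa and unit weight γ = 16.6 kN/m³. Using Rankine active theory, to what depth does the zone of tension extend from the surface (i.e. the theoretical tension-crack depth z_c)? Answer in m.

K_a = tan²(45° − 26.4°/2) = 0.3844; √K_a = 0.6200.
The active pressure is zero where K_a γ z = 2c√K_a, so z_c = 2c/(γ√K_a) = 2×6.4/(16.6×0.6200) = 1.244 m.

1.24 m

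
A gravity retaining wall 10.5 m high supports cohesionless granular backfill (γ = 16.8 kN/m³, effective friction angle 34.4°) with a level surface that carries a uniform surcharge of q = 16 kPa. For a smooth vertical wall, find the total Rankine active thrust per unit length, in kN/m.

K_a = tan²(45° − φ/2) = 0.2780.
Soil triangle: ½ K_a γ H² = 0.5×0.2780×16.8×10.5² = 257.4 kN/m.
Surcharge rectangle: K_a q H = 0.2780×16×10.5 = 46.70 kN/m.
Total = 257.4 + 46.70 = 304.1 kN/m.

304 kN/m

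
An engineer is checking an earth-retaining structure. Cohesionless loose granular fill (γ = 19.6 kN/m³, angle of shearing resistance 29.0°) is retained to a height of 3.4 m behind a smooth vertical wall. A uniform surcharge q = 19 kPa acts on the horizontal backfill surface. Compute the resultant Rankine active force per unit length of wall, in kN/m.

61.7 kN/m

K_a = tan²(45° − φ/2) = 0.3470.
Soil triangle: ½ K_a γ H² = 0.5×0.3470×19.6×3.4² = 39.31 kN/m.
Surcharge rectangle: K_a q H = 0.3470×19×3.4 = 22.41 kN/m.
Total = 39.31 + 22.41 = 61.72 kN/m.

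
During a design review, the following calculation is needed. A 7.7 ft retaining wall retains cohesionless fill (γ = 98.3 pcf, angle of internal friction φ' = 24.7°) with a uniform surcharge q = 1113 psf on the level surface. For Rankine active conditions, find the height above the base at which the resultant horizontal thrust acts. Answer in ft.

3.52 ft

K_a = 0.4106.
Triangular part P₁ = ½K_aγH² = 1196 at H/3 = 2.567 ft; rectangular part P₂ = K_a q H = 3519 at H/2 = 3.850 ft.
ȳ = (P₁·2.567 + P₂·3.850)/(P₁+P₂) = 3.524 ft.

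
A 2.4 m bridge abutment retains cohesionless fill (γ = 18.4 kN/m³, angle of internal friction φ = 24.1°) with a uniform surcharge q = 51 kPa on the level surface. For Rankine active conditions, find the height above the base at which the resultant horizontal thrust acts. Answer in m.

K_a = 0.4201.
Triangular part P₁ = ½K_aγH² = 22.26 at H/3 = 0.8000 m; rectangular part P₂ = K_a q H = 51.42 at H/2 = 1.200 m.
ȳ = (P₁·0.8000 + P₂·1.200)/(P₁+P₂) = 1.079 m.

1.08 m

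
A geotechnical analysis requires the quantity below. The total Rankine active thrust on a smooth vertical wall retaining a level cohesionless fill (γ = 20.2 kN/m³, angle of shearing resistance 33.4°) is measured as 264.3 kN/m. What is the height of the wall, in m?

K_a = 0.2899. P_a = ½ K_a γ H² ⇒ H = √(2P_a/(K_a γ)).
H = √(2×264.3/(0.2899×20.2)) = 9.501 m.

9.50 m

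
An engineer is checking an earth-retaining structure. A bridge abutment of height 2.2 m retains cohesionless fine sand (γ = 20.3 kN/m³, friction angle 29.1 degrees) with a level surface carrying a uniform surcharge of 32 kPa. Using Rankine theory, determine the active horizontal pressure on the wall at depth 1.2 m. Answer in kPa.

K_a = (1 − sin φ)/(1 + sin φ) = 0.3456.
σ_v = γz + q = 20.3 × 1.2 + 32 = 56.36 kPa.
σ_h = K_a σ_v = 0.3456 × 56.36 = 19.48 kPa.

19.5 kPa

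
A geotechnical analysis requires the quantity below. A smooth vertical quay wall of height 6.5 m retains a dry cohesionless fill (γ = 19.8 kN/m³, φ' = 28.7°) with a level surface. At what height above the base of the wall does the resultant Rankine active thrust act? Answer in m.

K_a = 0.3511.
The pressure distribution is triangular, so the resultant acts at H/3 above the base = 6.5/3 = 2.167 m.

2.17 m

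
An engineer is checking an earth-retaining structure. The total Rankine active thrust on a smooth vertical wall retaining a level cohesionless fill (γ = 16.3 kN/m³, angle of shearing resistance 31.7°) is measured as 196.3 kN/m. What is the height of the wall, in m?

8.80 m

K_a = 0.3111. P_a = ½ K_a γ H² ⇒ H = √(2P_a/(K_a γ)).
H = √(2×196.3/(0.3111×16.3)) = 8.799 m.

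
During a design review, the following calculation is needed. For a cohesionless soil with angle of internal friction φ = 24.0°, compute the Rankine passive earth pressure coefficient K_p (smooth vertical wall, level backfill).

2.37

K_p = (1 + sin φ)/(1 − sin φ) = tan²(45° + 24.0°/2) = 2.371.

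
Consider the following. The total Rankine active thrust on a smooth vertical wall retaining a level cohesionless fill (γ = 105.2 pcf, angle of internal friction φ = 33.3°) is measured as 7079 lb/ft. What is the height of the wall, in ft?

K_a = 0.2911. P_a = ½ K_a γ H² ⇒ H = √(2P_a/(K_a γ)).
H = √(2×7079/(0.2911×105.2)) = 21.50 ft.

21.5 ft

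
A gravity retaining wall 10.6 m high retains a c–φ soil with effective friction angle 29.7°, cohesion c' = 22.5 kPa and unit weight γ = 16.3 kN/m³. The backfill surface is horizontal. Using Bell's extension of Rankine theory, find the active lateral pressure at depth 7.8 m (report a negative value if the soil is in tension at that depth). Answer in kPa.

K_a = (1 − sin φ)/(1 + sin φ) = 0.3374.
σ_a = K_a γ z − 2c√K_a = 0.3374×16.3×7.8 − 2×22.5×0.5808 = 16.76 kPa.

16.8 kPa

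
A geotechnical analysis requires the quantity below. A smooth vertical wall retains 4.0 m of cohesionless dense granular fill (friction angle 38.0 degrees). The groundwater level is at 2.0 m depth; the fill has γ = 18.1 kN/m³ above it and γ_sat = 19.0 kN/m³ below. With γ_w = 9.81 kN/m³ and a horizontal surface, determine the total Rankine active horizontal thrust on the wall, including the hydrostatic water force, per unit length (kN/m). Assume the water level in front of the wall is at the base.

K_a = tan²(45° − φ/2) = 0.2379.
γ' = 19.0 − 9.81 = 9.190 kN/m³. Depth below WT = 2.0 m.
σ'_h at WT = K_a γ d_w = 8.611 kPa; at base = 8.611 + K_a γ' × 2.0 = 12.98 kPa.
P₁ (0–2.0 m) = ½×8.611×2.0 = 8.611. P₂ (2.0–4.0 m) = ½(8.611+12.98)×2.0 = 21.60.
P_w = ½ γ_w h₂² = 0.5×9.81×2.0² = 19.62. Total = 8.611+21.60+19.62 = 49.83 kN/m.

49.8 kN/m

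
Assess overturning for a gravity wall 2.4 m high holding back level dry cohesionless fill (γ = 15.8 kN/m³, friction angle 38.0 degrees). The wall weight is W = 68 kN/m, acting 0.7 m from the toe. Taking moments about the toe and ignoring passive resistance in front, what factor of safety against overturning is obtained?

K_a = tan²(45° − 38.0°/2) = 0.2379.
P_a = ½K_aγH² = 0.5×0.2379×15.8×2.4² = 10.82 kN/m, acting at H/3 = 0.8000 m above the base.
Overturning moment M_o = P_a × H/3 = 10.82 × 0.8000 = 8.660.
Resisting moment M_r = W × 0.7 = 68 × 0.7 = 47.60.
FS_overturning = M_r/M_o = 47.60/8.660 = 5.497.

5.50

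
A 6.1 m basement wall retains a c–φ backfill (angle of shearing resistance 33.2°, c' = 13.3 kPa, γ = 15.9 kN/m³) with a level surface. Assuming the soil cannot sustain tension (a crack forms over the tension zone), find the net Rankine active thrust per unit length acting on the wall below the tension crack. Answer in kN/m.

K_a = 0.2924; √K_a = 0.5407.
Tension-crack depth z_c = 2c/(γ√K_a) = 2×13.3/(15.9×0.5407) = 3.094 m.
σ_a at base = K_a γ H − 2c√K_a = 0.2924×15.9×6.1 − 2×13.3×0.5407 = 13.97 kPa.
P_a = ½ × 13.97 × (H − z_c) = 0.5×13.97×3.006 = 21.00 kN/m.

21.0 kN/m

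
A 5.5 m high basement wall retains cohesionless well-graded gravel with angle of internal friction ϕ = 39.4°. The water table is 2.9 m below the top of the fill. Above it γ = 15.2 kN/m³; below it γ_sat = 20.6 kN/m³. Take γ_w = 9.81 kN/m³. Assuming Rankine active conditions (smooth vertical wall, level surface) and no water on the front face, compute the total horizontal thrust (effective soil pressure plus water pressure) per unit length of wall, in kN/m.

K_a = tan²(45° − φ/2) = 0.2234.
γ' = 20.6 − 9.81 = 10.79 kN/m³. Depth below WT = 2.6 m.
σ'_h at WT = K_a γ d_w = 9.849 kPa; at base = 9.849 + K_a γ' × 2.6 = 16.12 kPa.
P₁ (0–2.9 m) = ½×9.849×2.9 = 14.28. P₂ (2.9–5.5 m) = ½(9.849+16.12)×2.6 = 33.76.
P_w = ½ γ_w h₂² = 0.5×9.81×2.6² = 33.16. Total = 14.28+33.76+33.16 = 81.20 kN/m.

81.2 kN/m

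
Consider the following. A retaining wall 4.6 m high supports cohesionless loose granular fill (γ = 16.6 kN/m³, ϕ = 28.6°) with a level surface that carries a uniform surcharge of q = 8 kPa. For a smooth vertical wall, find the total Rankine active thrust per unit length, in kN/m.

74.9 kN/m

K_a = tan²(45° − φ/2) = 0.3525.
Soil triangle: ½ K_a γ H² = 0.5×0.3525×16.6×4.6² = 61.92 kN/m.
Surcharge rectangle: K_a q H = 0.3525×8×4.6 = 12.97 kN/m.
Total = 61.92 + 12.97 = 74.89 kN/m.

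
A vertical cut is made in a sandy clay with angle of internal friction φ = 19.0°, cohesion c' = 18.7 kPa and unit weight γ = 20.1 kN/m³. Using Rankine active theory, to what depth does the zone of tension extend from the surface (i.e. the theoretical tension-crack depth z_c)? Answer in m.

2.61 m

K_a = tan²(45° − 19.0°/2) = 0.5088; √K_a = 0.7133.
The active pressure is zero where K_a γ z = 2c√K_a, so z_c = 2c/(γ√K_a) = 2×18.7/(20.1×0.7133) = 2.609 m.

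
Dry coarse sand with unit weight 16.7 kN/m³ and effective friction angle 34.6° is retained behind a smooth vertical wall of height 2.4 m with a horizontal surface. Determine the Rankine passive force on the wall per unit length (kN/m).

K_p = tan²(45° + φ/2) = 3.628.
P_p = ½ K_p γ H² = 0.5 × 3.628 × 16.7 × 2.4² = 174.5 kN/m.

174 kN/m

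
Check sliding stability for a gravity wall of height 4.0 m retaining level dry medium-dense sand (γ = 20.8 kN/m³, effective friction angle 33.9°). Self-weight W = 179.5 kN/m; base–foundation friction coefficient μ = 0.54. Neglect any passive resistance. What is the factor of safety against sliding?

2.05

K_a = tan²(45° − 33.9°/2) = 0.2839.
P_a = ½K_aγH² = 0.5×0.2839×20.8×4.0² = 47.24 kN/m, acting at H/3 = 1.333 m above the base.
FS_sliding = μW / P_a = 0.54×179.5 / 47.24 = 2.052.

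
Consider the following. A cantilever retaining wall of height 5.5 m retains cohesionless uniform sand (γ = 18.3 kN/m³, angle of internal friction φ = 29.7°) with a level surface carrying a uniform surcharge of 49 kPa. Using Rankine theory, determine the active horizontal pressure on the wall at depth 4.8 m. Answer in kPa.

K_a = (1 − sin φ)/(1 + sin φ) = 0.3374.
σ_v = γz + q = 18.3 × 4.8 + 49 = 136.8 kPa.
σ_h = K_a σ_v = 0.3374 × 136.8 = 46.17 kPa.

46.2 kPa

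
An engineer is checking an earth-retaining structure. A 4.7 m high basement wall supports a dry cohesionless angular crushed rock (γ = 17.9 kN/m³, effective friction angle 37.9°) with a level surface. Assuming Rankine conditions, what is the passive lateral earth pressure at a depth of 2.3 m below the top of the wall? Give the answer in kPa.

K_p = (1 + sin φ)/(1 − sin φ) = 4.185.
σ_h = K_p γ z = 4.185 × 17.9 × 2.3 = 172.3 kPa.

172 kPa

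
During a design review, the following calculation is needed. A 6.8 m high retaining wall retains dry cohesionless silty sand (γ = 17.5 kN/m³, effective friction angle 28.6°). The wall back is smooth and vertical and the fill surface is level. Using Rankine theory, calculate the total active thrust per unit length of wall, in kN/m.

K_a = tan²(45° − φ/2) = 0.3525.
P_a = ½ K_a γ H² = 0.5 × 0.3525 × 17.5 × 6.8² = 142.6 kN/m.

143 kN/m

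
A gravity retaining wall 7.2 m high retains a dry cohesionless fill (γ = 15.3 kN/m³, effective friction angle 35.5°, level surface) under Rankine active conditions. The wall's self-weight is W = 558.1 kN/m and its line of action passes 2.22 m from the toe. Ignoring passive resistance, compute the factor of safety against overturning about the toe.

4.91

K_a = tan²(45° − 35.5°/2) = 0.2653.
P_a = ½K_aγH² = 0.5×0.2653×15.3×7.2² = 105.2 kN/m, acting at H/3 = 2.400 m above the base.
Overturning moment M_o = P_a × H/3 = 105.2 × 2.400 = 252.5.
Resisting moment M_r = W × 2.22 = 558.1 × 2.22 = 1239.
FS_overturning = M_r/M_o = 1239/252.5 = 4.907.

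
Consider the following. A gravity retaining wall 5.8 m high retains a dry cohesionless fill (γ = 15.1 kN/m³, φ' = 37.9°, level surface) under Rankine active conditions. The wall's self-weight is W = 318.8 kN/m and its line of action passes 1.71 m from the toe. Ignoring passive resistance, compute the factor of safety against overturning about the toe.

4.65

K_a = tan²(45° − 37.9°/2) = 0.2389.
P_a = ½K_aγH² = 0.5×0.2389×15.1×5.8² = 60.69 kN/m, acting at H/3 = 1.933 m above the base.
Overturning moment M_o = P_a × H/3 = 60.69 × 1.933 = 117.3.
Resisting moment M_r = W × 1.71 = 318.8 × 1.71 = 545.1.
FS_overturning = M_r/M_o = 545.1/117.3 = 4.646.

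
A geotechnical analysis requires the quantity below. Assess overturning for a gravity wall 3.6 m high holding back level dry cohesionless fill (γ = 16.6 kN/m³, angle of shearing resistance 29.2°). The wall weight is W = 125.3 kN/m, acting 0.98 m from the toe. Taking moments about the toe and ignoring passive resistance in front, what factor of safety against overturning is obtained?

2.76

K_a = tan²(45° − 29.2°/2) = 0.3442.
P_a = ½K_aγH² = 0.5×0.3442×16.6×3.6² = 37.03 kN/m, acting at H/3 = 1.200 m above the base.
Overturning moment M_o = P_a × H/3 = 37.03 × 1.200 = 44.43.
Resisting moment M_r = W × 0.98 = 125.3 × 0.98 = 122.8.
FS_overturning = M_r/M_o = 122.8/44.43 = 2.764.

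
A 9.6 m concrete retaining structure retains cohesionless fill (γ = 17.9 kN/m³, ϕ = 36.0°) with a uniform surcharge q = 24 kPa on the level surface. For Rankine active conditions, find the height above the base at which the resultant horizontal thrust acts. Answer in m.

3.55 m

K_a = 0.2596.
Triangular part P₁ = ½K_aγH² = 214.1 at H/3 = 3.200 m; rectangular part P₂ = K_a q H = 59.82 at H/2 = 4.800 m.
ȳ = (P₁·3.200 + P₂·4.800)/(P₁+P₂) = 3.549 m.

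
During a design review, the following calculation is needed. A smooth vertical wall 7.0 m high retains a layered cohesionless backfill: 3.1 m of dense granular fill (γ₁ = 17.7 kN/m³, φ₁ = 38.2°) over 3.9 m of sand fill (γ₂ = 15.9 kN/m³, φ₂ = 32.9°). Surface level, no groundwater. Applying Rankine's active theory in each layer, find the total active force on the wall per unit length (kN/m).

K_a1 = tan²(45°−38.2°/2) = 0.2358; K_a2 = tan²(45°−32.9°/2) = 0.2960.
Layer 1: σ at base = K_a1 γ₁ h₁ = 12.94 kPa; P₁ = ½×12.94×3.1 = 20.05.
Layer 2: σ_v at top = γ₁h₁ = 54.87; σ_h top = K_a2×54.87 = 16.24; σ_h base = K_a2×(54.87+15.9×3.9) = 34.60.
P₂ = ½(16.24+34.60)×3.9 = 99.14. Total P_a = 20.05+99.14 = 119.2 kN/m.

119 kN/m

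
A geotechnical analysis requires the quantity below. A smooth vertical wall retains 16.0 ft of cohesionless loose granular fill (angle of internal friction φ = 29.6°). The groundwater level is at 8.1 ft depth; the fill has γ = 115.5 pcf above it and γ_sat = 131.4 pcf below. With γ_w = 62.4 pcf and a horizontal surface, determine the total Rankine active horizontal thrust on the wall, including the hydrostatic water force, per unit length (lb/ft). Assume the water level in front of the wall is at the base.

6460 lb/ft

K_a = tan²(45° − φ/2) = 0.3387.
γ' = 131.4 − 62.4 = 69.00 pcf. Depth below WT = 7.9 ft.
σ'_h at WT = K_a γ d_w = 316.9 psf; at base = 316.9 + K_a γ' × 7.9 = 501.6 psf.
P₁ (0–8.1 ft) = ½×316.9×8.1 = 1283. P₂ (8.1–16.0 ft) = ½(316.9+501.6)×7.9 = 3233.
P_w = ½ γ_w h₂² = 0.5×62.4×7.9² = 1947. Total = 1283+3233+1947 = 6464 lb/ft.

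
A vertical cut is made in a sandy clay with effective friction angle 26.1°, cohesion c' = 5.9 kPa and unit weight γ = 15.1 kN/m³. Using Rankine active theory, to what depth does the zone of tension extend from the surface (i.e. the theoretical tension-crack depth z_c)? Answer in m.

1.25 m

K_a = tan²(45° − 26.1°/2) = 0.3889; √K_a = 0.6237.
The active pressure is zero where K_a γ z = 2c√K_a, so z_c = 2c/(γ√K_a) = 2×5.9/(15.1×0.6237) = 1.253 m.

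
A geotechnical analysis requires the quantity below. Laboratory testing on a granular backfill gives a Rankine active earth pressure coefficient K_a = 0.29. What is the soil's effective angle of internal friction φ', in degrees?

33.4°

K_a = tan²(45° − φ/2) ⇒ 45° − φ/2 = arctan(√0.29) = 28.30°.
φ = 2(45° − 28.30°) = 33.39°.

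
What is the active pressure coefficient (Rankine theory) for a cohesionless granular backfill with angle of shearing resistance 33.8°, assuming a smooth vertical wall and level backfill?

K_a = tan²(45° − φ/2) = tan²(28.10°) = 0.2851.

0.285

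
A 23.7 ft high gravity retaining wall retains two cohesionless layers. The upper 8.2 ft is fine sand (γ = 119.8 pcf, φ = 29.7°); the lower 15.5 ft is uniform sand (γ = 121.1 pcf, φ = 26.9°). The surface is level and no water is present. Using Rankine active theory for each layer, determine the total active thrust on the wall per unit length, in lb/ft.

12600 lb/ft

K_a1 = tan²(45°−29.7°/2) = 0.3374; K_a2 = tan²(45°−26.9°/2) = 0.3770.
Layer 1: σ at base = K_a1 γ₁ h₁ = 331.4 psf; P₁ = ½×331.4×8.2 = 1359.
Layer 2: σ_v at top = γ₁h₁ = 982.4; σ_h top = K_a2×982.4 = 370.3; σ_h base = K_a2×(982.4+121.1×15.5) = 1078.
P₂ = ½(370.3+1078)×15.5 = 11220. Total P_a = 1359+11220 = 12580 lb/ft.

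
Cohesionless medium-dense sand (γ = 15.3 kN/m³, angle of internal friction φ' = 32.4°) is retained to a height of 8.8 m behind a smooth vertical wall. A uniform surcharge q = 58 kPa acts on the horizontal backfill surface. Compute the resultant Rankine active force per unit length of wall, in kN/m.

K_a = tan²(45° − φ/2) = 0.3022.
Soil triangle: ½ K_a γ H² = 0.5×0.3022×15.3×8.8² = 179.0 kN/m.
Surcharge rectangle: K_a q H = 0.3022×58×8.8 = 154.3 kN/m.
Total = 179.0 + 154.3 = 333.3 kN/m.

333 kN/m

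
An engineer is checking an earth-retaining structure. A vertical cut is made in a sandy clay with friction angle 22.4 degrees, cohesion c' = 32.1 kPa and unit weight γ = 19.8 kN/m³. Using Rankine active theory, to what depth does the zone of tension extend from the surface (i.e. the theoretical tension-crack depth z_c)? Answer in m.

4.84 m

K_a = tan²(45° − 22.4°/2) = 0.4482; √K_a = 0.6694.
The active pressure is zero where K_a γ z = 2c√K_a, so z_c = 2c/(γ√K_a) = 2×32.1/(19.8×0.6694) = 4.843 m.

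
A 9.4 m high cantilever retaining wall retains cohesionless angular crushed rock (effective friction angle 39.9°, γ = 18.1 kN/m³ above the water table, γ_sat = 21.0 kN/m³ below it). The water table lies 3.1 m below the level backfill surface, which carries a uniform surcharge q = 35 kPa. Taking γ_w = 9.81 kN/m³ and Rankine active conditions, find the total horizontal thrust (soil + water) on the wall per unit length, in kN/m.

411 kN/m

K_a = tan²(45° − φ/2) = 0.2184.
γ' = 21.0 − 9.81 = 11.19 kN/m³. h₂ = H − d_w = 6.3 m.
σ'_h: at surface K_a·q = 7.645; at WT K_a(q+γd_w) = 19.90; at base K_a(q+γd_w+γ'h₂) = 35.30 kPa.
P₁ = ½(7.645+19.90)×3.1 = 42.70; P₂ = ½(19.90+35.30)×6.3 = 173.9; P_w = ½γ_w h₂² = 194.7.
Total = 42.70+173.9+194.7 = 411.3 kN/m.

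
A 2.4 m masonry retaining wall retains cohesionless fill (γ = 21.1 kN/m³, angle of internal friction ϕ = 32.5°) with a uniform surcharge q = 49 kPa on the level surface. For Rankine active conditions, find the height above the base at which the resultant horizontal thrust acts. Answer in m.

1.06 m

K_a = 0.3010.
Triangular part P₁ = ½K_aγH² = 18.29 at H/3 = 0.8000 m; rectangular part P₂ = K_a q H = 35.40 at H/2 = 1.200 m.
ȳ = (P₁·0.8000 + P₂·1.200)/(P₁+P₂) = 1.064 m.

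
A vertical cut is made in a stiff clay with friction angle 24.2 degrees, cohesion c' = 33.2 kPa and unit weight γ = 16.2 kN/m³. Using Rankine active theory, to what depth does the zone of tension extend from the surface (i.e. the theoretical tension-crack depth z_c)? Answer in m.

6.34 m

K_a = tan²(45° − 24.2°/2) = 0.4185; √K_a = 0.6469.
The active pressure is zero where K_a γ z = 2c√K_a, so z_c = 2c/(γ√K_a) = 2×33.2/(16.2×0.6469) = 6.336 m.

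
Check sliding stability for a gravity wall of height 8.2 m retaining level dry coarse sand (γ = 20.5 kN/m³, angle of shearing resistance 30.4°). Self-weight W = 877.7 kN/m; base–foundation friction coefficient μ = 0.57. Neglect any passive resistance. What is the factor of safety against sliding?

2.21

K_a = tan²(45° − 30.4°/2) = 0.3280.
P_a = ½K_aγH² = 0.5×0.3280×20.5×8.2² = 226.1 kN/m, acting at H/3 = 2.733 m above the base.
FS_sliding = μW / P_a = 0.57×877.7 / 226.1 = 2.213.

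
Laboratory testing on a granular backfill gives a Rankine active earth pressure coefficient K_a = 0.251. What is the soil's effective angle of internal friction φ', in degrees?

K_a = tan²(45° − φ/2) ⇒ 45° − φ/2 = arctan(√0.251) = 26.61°.
φ = 2(45° − 26.61°) = 36.78°.

36.8°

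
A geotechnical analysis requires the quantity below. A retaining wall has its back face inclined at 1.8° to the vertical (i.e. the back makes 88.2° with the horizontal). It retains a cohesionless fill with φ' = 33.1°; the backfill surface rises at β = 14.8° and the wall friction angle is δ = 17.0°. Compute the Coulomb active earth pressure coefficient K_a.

K_a = sin²(α+φ) / [sin²α · sin(α−δ) · (1 + √{sin(φ+δ)sin(φ−β) / (sin(α−δ)sin(α+β))})²].
With α = 88.2°, φ = 33.1°, δ = 17.0°, β = 14.8°: K_a = 0.3381.

0.338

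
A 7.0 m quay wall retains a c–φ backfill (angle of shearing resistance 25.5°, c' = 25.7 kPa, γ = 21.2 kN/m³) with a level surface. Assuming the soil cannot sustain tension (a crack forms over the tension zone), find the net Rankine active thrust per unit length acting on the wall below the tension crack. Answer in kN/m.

42.1 kN/m

K_a = 0.3981; √K_a = 0.6310.
Tension-crack depth z_c = 2c/(γ√K_a) = 2×25.7/(21.2×0.6310) = 3.843 m.
σ_a at base = K_a γ H − 2c√K_a = 0.3981×21.2×7.0 − 2×25.7×0.6310 = 26.65 kPa.
P_a = ½ × 26.65 × (H − z_c) = 0.5×26.65×3.157 = 42.07 kN/m.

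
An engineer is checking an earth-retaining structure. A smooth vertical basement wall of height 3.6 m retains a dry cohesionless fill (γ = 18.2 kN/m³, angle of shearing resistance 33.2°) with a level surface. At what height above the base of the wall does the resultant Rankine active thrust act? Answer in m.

1.20 m

K_a = 0.2924.
The pressure distribution is triangular, so the resultant acts at H/3 above the base = 3.6/3 = 1.200 m.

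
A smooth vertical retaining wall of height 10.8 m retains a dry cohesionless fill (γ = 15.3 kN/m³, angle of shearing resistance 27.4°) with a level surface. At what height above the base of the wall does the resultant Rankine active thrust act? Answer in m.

3.60 m

K_a = 0.3697.
The pressure distribution is triangular, so the resultant acts at H/3 above the base = 10.8/3 = 3.600 m.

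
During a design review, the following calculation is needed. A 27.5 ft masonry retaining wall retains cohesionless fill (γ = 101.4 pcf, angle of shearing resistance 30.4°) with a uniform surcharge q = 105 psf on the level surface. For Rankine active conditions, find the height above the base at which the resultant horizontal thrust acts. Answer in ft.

9.49 ft

K_a = 0.3280.
Triangular part P₁ = ½K_aγH² = 12580 at H/3 = 9.167 ft; rectangular part P₂ = K_a q H = 947.1 at H/2 = 13.75 ft.
ȳ = (P₁·9.167 + P₂·13.75)/(P₁+P₂) = 9.488 ft.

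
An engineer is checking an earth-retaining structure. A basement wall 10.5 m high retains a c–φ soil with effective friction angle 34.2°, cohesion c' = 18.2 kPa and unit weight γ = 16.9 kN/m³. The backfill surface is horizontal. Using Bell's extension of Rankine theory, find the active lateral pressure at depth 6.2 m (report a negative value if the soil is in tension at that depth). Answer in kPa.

K_a = (1 − sin φ)/(1 + sin φ) = 0.2803.
σ_a = K_a γ z − 2c√K_a = 0.2803×16.9×6.2 − 2×18.2×0.5295 = 10.10 kPa.

10.1 kPa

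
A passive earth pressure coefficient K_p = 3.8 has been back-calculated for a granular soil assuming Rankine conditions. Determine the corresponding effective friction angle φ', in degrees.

K_p = (1+sin φ)/(1−sin φ) ⇒ sin φ = (K_p − 1)/(K_p + 1) = 0.5833.
φ = arcsin(0.5833) = 35.69°.

35.7°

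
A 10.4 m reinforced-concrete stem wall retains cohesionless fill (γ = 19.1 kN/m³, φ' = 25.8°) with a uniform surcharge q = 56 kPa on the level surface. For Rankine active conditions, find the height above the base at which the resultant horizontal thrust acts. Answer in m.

K_a = 0.3935.
Triangular part P₁ = ½K_aγH² = 406.5 at H/3 = 3.467 m; rectangular part P₂ = K_a q H = 229.2 at H/2 = 5.200 m.
ȳ = (P₁·3.467 + P₂·5.200)/(P₁+P₂) = 4.092 m.

4.09 m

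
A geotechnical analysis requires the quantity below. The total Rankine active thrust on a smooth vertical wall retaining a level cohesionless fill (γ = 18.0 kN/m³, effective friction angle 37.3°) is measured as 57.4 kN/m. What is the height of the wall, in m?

5.10 m

K_a = 0.2453. P_a = ½ K_a γ H² ⇒ H = √(2P_a/(K_a γ)).
H = √(2×57.4/(0.2453×18.0)) = 5.099 m.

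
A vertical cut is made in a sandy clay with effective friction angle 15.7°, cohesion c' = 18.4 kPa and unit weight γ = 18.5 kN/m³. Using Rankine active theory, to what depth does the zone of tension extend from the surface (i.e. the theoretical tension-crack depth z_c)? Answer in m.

K_a = tan²(45° − 15.7°/2) = 0.5741; √K_a = 0.7577.
The active pressure is zero where K_a γ z = 2c√K_a, so z_c = 2c/(γ√K_a) = 2×18.4/(18.5×0.7577) = 2.625 m.

2.63 m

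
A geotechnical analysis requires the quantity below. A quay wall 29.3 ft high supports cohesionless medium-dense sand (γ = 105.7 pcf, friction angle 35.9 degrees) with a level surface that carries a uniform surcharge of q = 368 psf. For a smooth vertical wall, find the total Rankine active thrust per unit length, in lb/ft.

K_a = tan²(45° − φ/2) = 0.2607.
Soil triangle: ½ K_a γ H² = 0.5×0.2607×105.7×29.3² = 11830 lb/ft.
Surcharge rectangle: K_a q H = 0.2607×368×29.3 = 2811 lb/ft.
Total = 11830 + 2811 = 14640 lb/ft.

14600 lb/ft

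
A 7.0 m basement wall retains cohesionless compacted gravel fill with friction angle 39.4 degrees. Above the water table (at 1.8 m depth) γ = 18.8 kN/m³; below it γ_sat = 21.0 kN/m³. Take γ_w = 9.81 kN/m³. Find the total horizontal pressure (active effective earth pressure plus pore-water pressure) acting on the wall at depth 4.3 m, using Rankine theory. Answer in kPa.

38.3 kPa

K_a = (1 − sin φ)/(1 + sin φ) = 0.2234.
γ' = 21.0 − 9.81 = 11.19 kN/m³.
Effective vertical stress at 4.3 m: σ'_v = 18.8×1.8 + 11.19×2.50 = 61.81 kPa.
σ'_h = K_a σ'_v = 0.2234 × 61.81 = 13.81 kPa; u = γ_w × 2.50 = 24.53 kPa.
Total σ_h = 13.81 + 24.53 = 38.34 kPa.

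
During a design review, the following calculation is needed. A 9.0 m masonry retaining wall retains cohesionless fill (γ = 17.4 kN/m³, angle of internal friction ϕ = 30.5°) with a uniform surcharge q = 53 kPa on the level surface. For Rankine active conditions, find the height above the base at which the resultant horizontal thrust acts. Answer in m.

K_a = 0.3267.
Triangular part P₁ = ½K_aγH² = 230.2 at H/3 = 3.000 m; rectangular part P₂ = K_a q H = 155.8 at H/2 = 4.500 m.
ȳ = (P₁·3.000 + P₂·4.500)/(P₁+P₂) = 3.605 m.

3.61 m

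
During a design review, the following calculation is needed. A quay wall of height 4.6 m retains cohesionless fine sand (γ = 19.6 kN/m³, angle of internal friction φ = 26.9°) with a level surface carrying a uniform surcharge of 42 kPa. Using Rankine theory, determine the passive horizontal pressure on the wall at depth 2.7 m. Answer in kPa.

K_p = (1 + sin φ)/(1 − sin φ) = 2.653.
σ_v = γz + q = 19.6 × 2.7 + 42 = 94.92 kPa.
σ_h = K_p σ_v = 2.653 × 94.92 = 251.8 kPa.

252 kPa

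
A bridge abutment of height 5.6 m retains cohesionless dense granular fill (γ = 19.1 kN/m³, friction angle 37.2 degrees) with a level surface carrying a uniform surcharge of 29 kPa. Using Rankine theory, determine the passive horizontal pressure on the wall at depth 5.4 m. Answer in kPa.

536 kPa

K_p = (1 + sin φ)/(1 − sin φ) = 4.058.
σ_v = γz + q = 19.1 × 5.4 + 29 = 132.1 kPa.
σ_h = K_p σ_v = 4.058 × 132.1 = 536.2 kPa.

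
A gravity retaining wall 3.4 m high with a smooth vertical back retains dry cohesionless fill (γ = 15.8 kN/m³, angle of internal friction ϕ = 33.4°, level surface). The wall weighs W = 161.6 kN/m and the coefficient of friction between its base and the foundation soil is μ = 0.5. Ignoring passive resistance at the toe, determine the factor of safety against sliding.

3.05

K_a = tan²(45° − 33.4°/2) = 0.2899.
P_a = ½K_aγH² = 0.5×0.2899×15.8×3.4² = 26.48 kN/m, acting at H/3 = 1.133 m above the base.
FS_sliding = μW / P_a = 0.5×161.6 / 26.48 = 3.052.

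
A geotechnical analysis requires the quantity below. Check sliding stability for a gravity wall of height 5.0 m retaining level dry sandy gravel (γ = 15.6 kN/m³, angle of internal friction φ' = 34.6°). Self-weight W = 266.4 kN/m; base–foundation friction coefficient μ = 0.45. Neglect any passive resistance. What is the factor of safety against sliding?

2.23

K_a = tan²(45° − 34.6°/2) = 0.2756.
P_a = ½K_aγH² = 0.5×0.2756×15.6×5.0² = 53.75 kN/m, acting at H/3 = 1.667 m above the base.
FS_sliding = μW / P_a = 0.45×266.4 / 53.75 = 2.230.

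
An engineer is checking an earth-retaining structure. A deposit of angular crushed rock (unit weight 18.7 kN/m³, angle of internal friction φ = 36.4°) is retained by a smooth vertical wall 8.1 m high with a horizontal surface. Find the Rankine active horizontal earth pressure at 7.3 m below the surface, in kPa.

34.8 kPa

K_a = (1 − sin φ)/(1 + sin φ) = 0.2552.
σ_h = K_a γ z = 0.2552 × 18.7 × 7.3 = 34.83 kPa.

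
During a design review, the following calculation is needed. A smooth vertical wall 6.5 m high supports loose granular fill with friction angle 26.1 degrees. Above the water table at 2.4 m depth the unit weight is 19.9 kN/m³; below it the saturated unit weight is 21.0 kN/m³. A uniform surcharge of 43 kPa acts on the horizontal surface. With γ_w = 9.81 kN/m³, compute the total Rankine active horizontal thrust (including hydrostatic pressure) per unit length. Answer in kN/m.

326 kN/m

K_a = tan²(45° − φ/2) = 0.3889.
γ' = 21.0 − 9.81 = 11.19 kN/m³. h₂ = H − d_w = 4.1 m.
σ'_h: at surface K_a·q = 16.72; at WT K_a(q+γd_w) = 35.30; at base K_a(q+γd_w+γ'h₂) = 53.15 kPa.
P₁ = ½(16.72+35.30)×2.4 = 62.43; P₂ = ½(35.30+53.15)×4.1 = 181.3; P_w = ½γ_w h₂² = 82.45.
Total = 62.43+181.3+82.45 = 326.2 kN/m.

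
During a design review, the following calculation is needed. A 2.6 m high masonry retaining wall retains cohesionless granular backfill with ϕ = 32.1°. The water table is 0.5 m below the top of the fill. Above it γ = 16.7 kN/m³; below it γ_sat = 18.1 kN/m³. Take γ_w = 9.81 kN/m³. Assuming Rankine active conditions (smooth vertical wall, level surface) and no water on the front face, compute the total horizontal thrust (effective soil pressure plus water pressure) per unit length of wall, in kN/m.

33.2 kN/m

K_a = tan²(45° − φ/2) = 0.3060.
γ' = 18.1 − 9.81 = 8.290 kN/m³. Depth below WT = 2.1 m.
σ'_h at WT = K_a γ d_w = 2.555 kPa; at base = 2.555 + K_a γ' × 2.1 = 7.882 kPa.
P₁ (0–0.5 m) = ½×2.555×0.5 = 0.6388. P₂ (0.5–2.6 m) = ½(2.555+7.882)×2.1 = 10.96.
P_w = ½ γ_w h₂² = 0.5×9.81×2.1² = 21.63. Total = 0.6388+10.96+21.63 = 33.23 kN/m.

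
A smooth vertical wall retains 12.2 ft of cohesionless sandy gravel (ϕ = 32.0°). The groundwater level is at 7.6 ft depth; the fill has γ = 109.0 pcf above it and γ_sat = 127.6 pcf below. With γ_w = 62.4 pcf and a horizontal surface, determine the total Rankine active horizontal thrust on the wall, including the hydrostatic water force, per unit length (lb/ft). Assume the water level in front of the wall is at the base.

3010 lb/ft

K_a = tan²(45° − φ/2) = 0.3073.
γ' = 127.6 − 62.4 = 65.20 pcf. Depth below WT = 4.6 ft.
σ'_h at WT = K_a γ d_w = 254.5 psf; at base = 254.5 + K_a γ' × 4.6 = 346.7 psf.
P₁ (0–7.6 ft) = ½×254.5×7.6 = 967.2. P₂ (7.6–12.2 ft) = ½(254.5+346.7)×4.6 = 1383.
P_w = ½ γ_w h₂² = 0.5×62.4×4.6² = 660.2. Total = 967.2+1383+660.2 = 3010 lb/ft.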